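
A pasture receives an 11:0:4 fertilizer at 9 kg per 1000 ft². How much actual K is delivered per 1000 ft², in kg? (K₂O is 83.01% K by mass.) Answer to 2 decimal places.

K₂O per 1000 ft² = 9 × 4% = 0.36 kg.
Elemental K = 0.36 × 0.8301 = 0.298836 kg per 1000 ft².

0.30 kg K per thousand sq ft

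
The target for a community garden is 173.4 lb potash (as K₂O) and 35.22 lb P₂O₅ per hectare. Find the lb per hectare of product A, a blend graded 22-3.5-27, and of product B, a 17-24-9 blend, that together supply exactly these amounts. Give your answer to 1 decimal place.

623.6 lb product A, 55.8 lb product B

Let a = lb of product A, b = lb of product B (per hectare).
K₂O: 0.27·a + 0.09·b = 173.4
P₂O₅: 0.035·a + 0.24·b = 35.22
Eliminate a: (row1) − 0.27/0.035·(row2) → -1.76143·b = -98.2971, so b = 55.8054.
Back-substitute: a = (173.4 − 0.09·55.8054) / 0.27 = 623.62.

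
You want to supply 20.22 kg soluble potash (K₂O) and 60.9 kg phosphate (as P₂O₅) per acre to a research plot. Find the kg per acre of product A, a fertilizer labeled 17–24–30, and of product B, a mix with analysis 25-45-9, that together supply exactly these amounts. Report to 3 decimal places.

31.905 kg product A, 118.317 kg product B

With a, b = kg per acre of product A and product B:
K₂O: 0.3·a + 0.09·b = 20.22
P₂O₅: 0.24·a + 0.45·b = 60.9
Eliminate b: (row1) − 0.09/0.45·(row2) → 0.252·a = 8.04, so a = 31.9048.
Then b = (60.9 − 0.24·31.9048) / 0.45 = 118.31746.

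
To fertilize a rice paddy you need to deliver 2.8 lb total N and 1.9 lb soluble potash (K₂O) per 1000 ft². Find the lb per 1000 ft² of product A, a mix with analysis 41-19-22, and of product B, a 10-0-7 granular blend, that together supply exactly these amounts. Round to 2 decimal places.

With a, b = lb per 1000 ft² of product A and product B:
N: 0.41·a + 0.1·b = 2.8
K₂O: 0.22·a + 0.07·b = 1.9
From row1: a = (2.8 − 0.1·b) / 0.41.
Into row2: 0.22·(2.8 − 0.1·b)/0.41 + 0.07·b = 1.9 → b = 24.3284, a = 0.895522.

0.90 lb product A, 24.33 lb product B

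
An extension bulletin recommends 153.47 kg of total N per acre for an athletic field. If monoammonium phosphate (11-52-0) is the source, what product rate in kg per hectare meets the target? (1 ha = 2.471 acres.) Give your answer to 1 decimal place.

3447.5 kg of product per hectare

Product per acre = 153.47 / 11% = 1395.18 kg.
Convert to per hectare: 1395.18 × 2.471 = 3447.49 kg.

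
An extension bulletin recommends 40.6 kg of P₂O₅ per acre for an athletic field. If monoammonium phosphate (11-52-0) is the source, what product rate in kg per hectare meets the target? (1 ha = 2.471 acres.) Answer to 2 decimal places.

192.93 kg of product per hectare

Product per acre = 40.6 / 52% = 78.0769 kg.
Convert to per hectare: 78.0769 × 2.471 = 192.928 kg.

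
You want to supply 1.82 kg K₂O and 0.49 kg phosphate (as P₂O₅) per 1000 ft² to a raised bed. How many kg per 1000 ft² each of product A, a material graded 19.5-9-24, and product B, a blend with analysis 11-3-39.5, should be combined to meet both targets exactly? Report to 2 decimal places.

Per-1000 ft² balance (a = product A, b = product B):
K₂O: 0.24·a + 0.395·b = 1.82
P₂O₅: 0.09·a + 0.03·b = 0.49
Solving simultaneously: a = 4.90123, b = 1.62963.

4.90 kg product A, 1.63 kg product B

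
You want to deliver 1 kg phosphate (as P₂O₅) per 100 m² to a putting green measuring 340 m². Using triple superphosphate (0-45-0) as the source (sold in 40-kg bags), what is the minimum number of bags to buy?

Product per 100 m² = 1 / 45% = 2.22222 kg.
Total product = 2.22222 × 340 / 100 = 7.55556 kg.
Bags = ⌈7.55556 / 40⌉ = 1.

1 bags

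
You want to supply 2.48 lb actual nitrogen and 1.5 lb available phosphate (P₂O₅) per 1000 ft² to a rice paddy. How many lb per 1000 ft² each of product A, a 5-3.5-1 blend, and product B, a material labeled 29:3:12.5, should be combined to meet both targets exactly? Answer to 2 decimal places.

Per-1000 ft² balance (a = product A, b = product B):
N: 0.05·a + 0.29·b = 2.48
P₂O₅: 0.035·a + 0.03·b = 1.5
Eliminate b: (row1) − 0.29/0.03·(row2) → -0.288333·a = -12.02, so a = 41.6879.
Then b = (1.5 − 0.035·41.6879) / 0.03 = 1.36416.

41.69 lb product A, 1.36 lb product B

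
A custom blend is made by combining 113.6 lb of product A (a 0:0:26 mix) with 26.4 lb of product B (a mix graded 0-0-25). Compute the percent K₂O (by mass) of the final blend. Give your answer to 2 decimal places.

25.81% K₂O

Total mass = 113.6 + 26.4 = 140 lb.
K₂O mass = 26%×113.6 + 25%×26.4 = 36.136 lb.
% K₂O = 36.136 / 140 = 25.8114%.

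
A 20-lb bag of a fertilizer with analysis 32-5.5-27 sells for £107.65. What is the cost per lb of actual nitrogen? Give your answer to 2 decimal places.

N in bag = 20 × 32% = 6.4 lb.
Cost per lb N = £107.65 / 6.4 = £16.8203.

£16.82 per lb N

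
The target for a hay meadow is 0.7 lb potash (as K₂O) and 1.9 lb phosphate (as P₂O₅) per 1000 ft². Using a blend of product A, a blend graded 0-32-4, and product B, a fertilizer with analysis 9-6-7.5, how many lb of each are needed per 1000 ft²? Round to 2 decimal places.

With a, b = lb per 1000 ft² of product A and product B:
K₂O: 0.04·a + 0.075·b = 0.7
P₂O₅: 0.32·a + 0.06·b = 1.9
Solving simultaneously: a = 4.65278, b = 6.85185.

4.65 lb product A, 6.85 lb product B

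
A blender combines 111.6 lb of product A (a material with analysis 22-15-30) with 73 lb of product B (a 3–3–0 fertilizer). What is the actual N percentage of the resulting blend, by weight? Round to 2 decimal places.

Total mass = 111.6 + 73 = 184.6 lb.
N mass = 22%×111.6 + 3%×73 = 26.742 lb.
% N = 26.742 / 184.6 = 14.4865%.

14.49% N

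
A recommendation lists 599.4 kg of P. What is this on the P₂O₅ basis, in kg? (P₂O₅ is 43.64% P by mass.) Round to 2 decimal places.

P₂O₅ = 599.4 / 0.4364 = 1373.511 kg.

1373.51 kg P₂O₅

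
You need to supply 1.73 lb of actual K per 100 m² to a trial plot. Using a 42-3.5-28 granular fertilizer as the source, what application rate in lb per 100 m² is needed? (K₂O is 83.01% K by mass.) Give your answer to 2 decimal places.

As K₂O: 1.73 / 0.8301 = 2.08409 lb per 100 m².
Product per 100 m² = 2.08409 / 28% = 7.44317 lb.

7.44 lb of product per hundred sq m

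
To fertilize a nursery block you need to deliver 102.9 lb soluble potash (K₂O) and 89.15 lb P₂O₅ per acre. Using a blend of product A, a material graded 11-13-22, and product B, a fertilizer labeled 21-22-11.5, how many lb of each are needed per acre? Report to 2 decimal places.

With a, b = lb per acre of product A and product B:
K₂O: 0.22·a + 0.115·b = 102.9
P₂O₅: 0.13·a + 0.22·b = 89.15
Solving simultaneously: a = 370.277, b = 186.428.

370.28 lb product A, 186.43 lb product B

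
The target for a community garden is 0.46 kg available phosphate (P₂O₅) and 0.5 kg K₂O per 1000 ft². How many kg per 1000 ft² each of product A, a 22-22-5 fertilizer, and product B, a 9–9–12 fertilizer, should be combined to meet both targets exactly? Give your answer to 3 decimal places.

0.466 kg product A, 3.973 kg product B

With a, b = kg per 1000 ft² of product A and product B:
P₂O₅: 0.22·a + 0.09·b = 0.46
K₂O: 0.05·a + 0.12·b = 0.5
Eliminate a: (row1) − 0.22/0.05·(row2) → -0.438·b = -1.74, so b = 3.9726.
Back-substitute: a = (0.46 − 0.09·3.9726) / 0.22 = 0.465753.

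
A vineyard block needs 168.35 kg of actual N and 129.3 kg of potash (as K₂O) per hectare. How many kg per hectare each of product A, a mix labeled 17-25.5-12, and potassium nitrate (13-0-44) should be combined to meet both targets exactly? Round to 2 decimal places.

967.31 kg product A, 30.05 kg potassium nitrate

Per-hectare balance (a = product A, b = potassium nitrate):
N: 0.17·a + 0.13·b = 168.35
K₂O: 0.12·a + 0.44·b = 129.3
Eliminate a: (row1) − 0.17/0.12·(row2) → -0.493333·b = -14.825, so b = 30.0507.
Back-substitute: a = (168.35 − 0.13·30.0507) / 0.17 = 967.314.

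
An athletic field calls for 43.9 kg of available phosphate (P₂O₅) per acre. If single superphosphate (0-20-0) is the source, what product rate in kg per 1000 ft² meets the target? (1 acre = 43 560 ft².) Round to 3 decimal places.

Product per acre = 43.9 / 20% = 219.5 kg.
Convert to per 1000 ft²: 219.5 × 0.0229568 = 5.03903 kg.

5.039 kg of product per thousand sq ft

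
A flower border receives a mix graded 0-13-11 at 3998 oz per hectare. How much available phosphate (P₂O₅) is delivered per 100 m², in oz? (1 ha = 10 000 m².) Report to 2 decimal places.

P₂O₅ per hectare = 3998 × 13% = 519.74 oz.
Convert to per 100 m²: 519.74 × 0.01 = 5.1974 oz.

5.20 oz P₂O₅ per hundred sq m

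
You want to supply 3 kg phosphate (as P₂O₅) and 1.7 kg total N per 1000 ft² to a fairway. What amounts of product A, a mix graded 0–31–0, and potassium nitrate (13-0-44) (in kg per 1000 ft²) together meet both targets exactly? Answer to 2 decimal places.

9.68 kg product A, 13.08 kg potassium nitrate

Per-1000 ft² balance (a = product A, b = potassium nitrate):
P₂O₅: 0.31·a + 0·b = 3
N: 0·a + 0.13·b = 1.7
Solving simultaneously: a = 9.67742, b = 13.0769.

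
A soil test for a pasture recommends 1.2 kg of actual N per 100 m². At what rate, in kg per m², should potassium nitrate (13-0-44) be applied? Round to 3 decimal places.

Product per 100 m² = 1.2 / 13% = 9.23077 kg.
Convert to per m²: 9.23077 × 0.01 = 0.0923077 kg.

0.092 kg of product per sq m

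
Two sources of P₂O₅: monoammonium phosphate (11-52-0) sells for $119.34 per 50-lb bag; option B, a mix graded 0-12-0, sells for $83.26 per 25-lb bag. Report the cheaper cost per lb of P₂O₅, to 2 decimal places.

monoammonium phosphate: P₂O₅ per bag = 50 × 52% = 26 lb; cost = 119.34 / 26 = $4.5900/lb P₂O₅.
option B: P₂O₅ per bag = 25 × 12% = 3 lb; cost = 83.26 / 3 = $27.7533/lb P₂O₅.
monoammonium phosphate is cheaper.

$4.59 per lb P₂O₅ (monoammonium phosphate)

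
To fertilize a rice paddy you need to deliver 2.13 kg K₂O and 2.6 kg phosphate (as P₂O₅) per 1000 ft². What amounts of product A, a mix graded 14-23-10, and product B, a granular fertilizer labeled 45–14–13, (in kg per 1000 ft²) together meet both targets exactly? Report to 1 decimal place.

2.5 kg product A, 14.5 kg product B

Per-1000 ft² balance (a = product A, b = product B):
K₂O: 0.1·a + 0.13·b = 2.13
P₂O₅: 0.23·a + 0.14·b = 2.6
Solving simultaneously: a = 2.50314, b = 14.4591.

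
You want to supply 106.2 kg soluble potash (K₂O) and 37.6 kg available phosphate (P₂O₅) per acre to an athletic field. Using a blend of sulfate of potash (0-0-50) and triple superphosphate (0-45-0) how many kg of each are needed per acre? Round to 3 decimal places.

With a, b = kg per acre of sulfate of potash and triple superphosphate:
K₂O: 0.5·a + 0·b = 106.2
P₂O₅: 0·a + 0.45·b = 37.6
Solving simultaneously: a = 212.4, b = 83.5556.

212.400 kg sulfate of potash, 83.556 kg triple superphosphate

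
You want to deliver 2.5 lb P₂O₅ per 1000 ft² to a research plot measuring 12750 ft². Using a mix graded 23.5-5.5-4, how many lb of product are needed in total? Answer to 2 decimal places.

Product per 1000 ft² = 2.5 / 5.5% = 45.4545 lb.
Total product = 45.4545 × 12750 / 1000 = 579.545 lb.

579.55 lb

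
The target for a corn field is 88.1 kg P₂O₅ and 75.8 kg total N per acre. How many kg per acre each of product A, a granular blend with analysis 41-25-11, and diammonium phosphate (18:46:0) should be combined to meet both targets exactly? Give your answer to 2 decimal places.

132.38 kg product A, 119.58 kg diammonium phosphate

Per-acre balance (a = product A, b = diammonium phosphate):
P₂O₅: 0.25·a + 0.46·b = 88.1
N: 0.41·a + 0.18·b = 75.8
From row1: a = (88.1 − 0.46·b) / 0.25.
Into row2: 0.41·(88.1 − 0.46·b)/0.25 + 0.18·b = 75.8 → b = 119.575, a = 132.382.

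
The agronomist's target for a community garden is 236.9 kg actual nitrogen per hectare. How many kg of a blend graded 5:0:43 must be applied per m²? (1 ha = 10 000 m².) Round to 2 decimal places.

Product per hectare = 236.9 / 5% = 4738 kg.
Convert to per m²: 4738 × 0.0001 = 0.4738 kg.

0.47 kg of product per sq m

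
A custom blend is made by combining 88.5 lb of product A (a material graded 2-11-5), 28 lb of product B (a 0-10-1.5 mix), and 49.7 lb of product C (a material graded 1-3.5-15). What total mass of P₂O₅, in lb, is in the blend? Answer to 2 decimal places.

14.27 lb P₂O₅

P₂O₅ mass = 11%×88.5 + 10%×28 + 3.5%×49.7 = 14.2745 lb.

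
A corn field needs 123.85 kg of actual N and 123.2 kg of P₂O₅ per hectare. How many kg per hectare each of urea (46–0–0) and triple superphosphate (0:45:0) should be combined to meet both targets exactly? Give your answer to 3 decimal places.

269.239 kg urea, 273.778 kg triple superphosphate

Per-hectare balance (a = urea, b = triple superphosphate):
N: 0.46·a + 0·b = 123.85
P₂O₅: 0·a + 0.45·b = 123.2
Solving simultaneously: a = 269.2391, b = 273.7778.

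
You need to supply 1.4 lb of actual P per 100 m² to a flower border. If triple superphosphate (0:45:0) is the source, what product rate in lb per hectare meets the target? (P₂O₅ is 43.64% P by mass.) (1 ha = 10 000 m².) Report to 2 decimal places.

712.90 lb of product per hectare

As P₂O₅: 1.4 / 0.4364 = 3.20807 lb per 100 m².
Product per 100 m² = 3.20807 / 45% = 7.12904 lb.
Convert to per hectare: 7.12904 × 100 = 712.904 lb.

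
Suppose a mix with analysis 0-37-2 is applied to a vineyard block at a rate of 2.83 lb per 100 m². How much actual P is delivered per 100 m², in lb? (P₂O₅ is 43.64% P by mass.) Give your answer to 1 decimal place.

P₂O₅ per 100 m² = 2.83 × 37% = 1.0471 lb.
Elemental P = 1.0471 × 0.4364 = 0.456954 lb per 100 m².

0.5 lb P per hundred sq m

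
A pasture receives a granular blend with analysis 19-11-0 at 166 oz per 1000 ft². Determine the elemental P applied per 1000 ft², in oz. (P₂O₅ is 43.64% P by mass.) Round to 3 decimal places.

P₂O₅ per 1000 ft² = 166 × 11% = 18.26 oz.
Elemental P = 18.26 × 0.4364 = 7.96866 oz per 1000 ft².

7.969 oz P per thousand sq ft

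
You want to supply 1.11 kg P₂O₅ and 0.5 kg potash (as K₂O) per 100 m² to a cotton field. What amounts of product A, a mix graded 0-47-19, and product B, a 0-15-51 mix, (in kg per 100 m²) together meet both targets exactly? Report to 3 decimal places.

Let a = kg of product A, b = kg of product B (per 100 m²).
P₂O₅: 0.47·a + 0.15·b = 1.11
K₂O: 0.19·a + 0.51·b = 0.5
Solving simultaneously: a = 2.32528, b = 0.11411.

2.325 kg product A, 0.114 kg product B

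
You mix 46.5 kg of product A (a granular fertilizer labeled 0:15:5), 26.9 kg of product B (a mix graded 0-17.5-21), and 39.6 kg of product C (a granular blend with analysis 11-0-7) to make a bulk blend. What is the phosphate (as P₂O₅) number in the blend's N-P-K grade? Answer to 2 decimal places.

10.34% P₂O₅

Total mass = 46.5 + 26.9 + 39.6 = 113 kg.
P₂O₅ mass = 15%×46.5 + 17.5%×26.9 + 0%×39.6 = 11.6825 kg.
% P₂O₅ = 11.6825 / 113 = 10.3385%.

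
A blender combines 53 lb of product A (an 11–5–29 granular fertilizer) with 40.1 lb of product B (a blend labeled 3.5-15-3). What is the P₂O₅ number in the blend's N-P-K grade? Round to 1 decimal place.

9.3% P₂O₅

Total mass = 53 + 40.1 = 93.1 lb.
P₂O₅ mass = 5%×53 + 15%×40.1 = 8.665 lb.
% P₂O₅ = 8.665 / 93.1 = 9.3072%.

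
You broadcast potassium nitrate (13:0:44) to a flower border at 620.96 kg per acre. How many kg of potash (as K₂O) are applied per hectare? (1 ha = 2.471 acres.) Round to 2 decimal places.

675.13 kg K₂O per hectare

K₂O per acre = 620.96 × 44% = 273.222 kg.
Convert to per hectare: 273.222 × 2.471 = 675.133 kg.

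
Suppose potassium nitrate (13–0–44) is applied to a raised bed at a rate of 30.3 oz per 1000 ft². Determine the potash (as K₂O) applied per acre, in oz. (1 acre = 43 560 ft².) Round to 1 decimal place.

580.7 oz K₂O per acre

K₂O per 1000 ft² = 30.3 × 44% = 13.332 oz.
Convert to per acre: 13.332 × 43.56 = 580.742 oz.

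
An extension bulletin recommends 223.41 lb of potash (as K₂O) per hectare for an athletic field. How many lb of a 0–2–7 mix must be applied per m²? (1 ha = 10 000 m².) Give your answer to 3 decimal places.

Product per hectare = 223.41 / 7% = 3191.57 lb.
Convert to per m²: 3191.57 × 0.0001 = 0.319157 lb.

0.319 lb of product per sq m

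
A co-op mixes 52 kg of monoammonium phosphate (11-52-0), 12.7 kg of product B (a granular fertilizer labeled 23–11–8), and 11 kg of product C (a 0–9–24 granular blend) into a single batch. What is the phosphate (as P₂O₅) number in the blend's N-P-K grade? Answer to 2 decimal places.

Total mass = 52 + 12.7 + 11 = 75.7 kg.
P₂O₅ mass = 52%×52 + 11%×12.7 + 9%×11 = 29.427 kg.
% P₂O₅ = 29.427 / 75.7 = 38.8732%.

38.87% P₂O₅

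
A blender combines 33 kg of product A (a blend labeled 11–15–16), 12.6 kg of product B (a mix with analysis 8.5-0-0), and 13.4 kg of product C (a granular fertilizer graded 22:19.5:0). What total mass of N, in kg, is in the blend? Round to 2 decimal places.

N mass = 11%×33 + 8.5%×12.6 + 22%×13.4 = 7.649 kg.

7.65 kg N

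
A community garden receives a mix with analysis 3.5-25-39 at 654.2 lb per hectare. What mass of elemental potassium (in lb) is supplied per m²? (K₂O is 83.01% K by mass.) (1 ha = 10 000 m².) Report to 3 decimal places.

0.021 lb K per sq m

K₂O per hectare = 654.2 × 39% = 255.138 lb.
Elemental K = 255.138 × 0.8301 = 211.79 lb per hectare.
Convert to per m²: 211.79 × 0.0001 = 0.021179 lb.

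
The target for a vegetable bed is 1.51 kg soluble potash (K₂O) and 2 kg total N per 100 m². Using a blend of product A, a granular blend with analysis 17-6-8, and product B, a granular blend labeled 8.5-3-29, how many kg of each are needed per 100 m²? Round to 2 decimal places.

10.63 kg product A, 2.28 kg product B

With a, b = kg per 100 m² of product A and product B:
K₂O: 0.08·a + 0.29·b = 1.51
N: 0.17·a + 0.085·b = 2
Eliminate b: (row1) − 0.29/0.085·(row2) → -0.5·a = -5.31353, so a = 10.6271.
Then b = (2 − 0.17·10.6271) / 0.085 = 2.27529.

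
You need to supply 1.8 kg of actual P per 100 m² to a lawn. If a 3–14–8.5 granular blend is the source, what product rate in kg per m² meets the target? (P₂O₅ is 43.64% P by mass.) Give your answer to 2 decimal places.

0.29 kg of product per sq m

As P₂O₅: 1.8 / 0.4364 = 4.12466 kg per 100 m².
Product per 100 m² = 4.12466 / 14% = 29.4618 kg.
Convert to per m²: 29.4618 × 0.01 = 0.294618 kg.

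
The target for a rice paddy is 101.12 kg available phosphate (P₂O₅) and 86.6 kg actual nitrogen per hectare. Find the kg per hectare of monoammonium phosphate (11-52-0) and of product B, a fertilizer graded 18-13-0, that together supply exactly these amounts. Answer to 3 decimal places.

Per-hectare balance (a = monoammonium phosphate, b = product B):
P₂O₅: 0.52·a + 0.13·b = 101.12
N: 0.11·a + 0.18·b = 86.6
Solving simultaneously: a = 87.5612, b = 427.6015.

87.561 kg monoammonium phosphate, 427.602 kg product B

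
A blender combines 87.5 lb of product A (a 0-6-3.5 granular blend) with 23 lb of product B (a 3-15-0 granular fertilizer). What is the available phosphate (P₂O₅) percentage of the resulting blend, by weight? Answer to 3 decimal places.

Total mass = 87.5 + 23 = 110.5 lb.
P₂O₅ mass = 6%×87.5 + 15%×23 = 8.7 lb.
% P₂O₅ = 8.7 / 110.5 = 7.8733%.

7.873% P₂O₅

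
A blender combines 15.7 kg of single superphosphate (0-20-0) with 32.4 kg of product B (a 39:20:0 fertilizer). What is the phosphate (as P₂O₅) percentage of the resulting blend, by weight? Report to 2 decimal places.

20.00% P₂O₅

Total mass = 15.7 + 32.4 = 48.1 kg.
P₂O₅ mass = 20%×15.7 + 20%×32.4 = 9.62 kg.
% P₂O₅ = 9.62 / 48.1 = 20%.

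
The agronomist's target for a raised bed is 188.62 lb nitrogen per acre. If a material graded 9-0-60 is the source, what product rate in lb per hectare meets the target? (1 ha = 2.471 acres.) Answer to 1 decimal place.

5178.7 lb of product per hectare

Product per acre = 188.62 / 9% = 2095.78 lb.
Convert to per hectare: 2095.78 × 2.471 = 5178.67 lb.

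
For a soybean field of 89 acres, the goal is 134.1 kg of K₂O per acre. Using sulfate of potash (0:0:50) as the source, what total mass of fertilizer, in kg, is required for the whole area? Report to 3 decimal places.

Product per acre = 134.1 / 50% = 268.2 kg.
Total product = 268.2 × 89 = 23869.8 kg.

23869.800 kg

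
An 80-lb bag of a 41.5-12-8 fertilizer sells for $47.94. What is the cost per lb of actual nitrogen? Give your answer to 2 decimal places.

N in bag = 80 × 41.5% = 33.2 lb.
Cost per lb N = $47.94 / 33.2 = $1.4440.

$1.44 per lb N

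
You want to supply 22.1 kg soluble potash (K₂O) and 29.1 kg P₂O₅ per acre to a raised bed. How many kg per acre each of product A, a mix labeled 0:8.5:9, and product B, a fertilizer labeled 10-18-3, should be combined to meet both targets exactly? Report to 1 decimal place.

227.5 kg product A, 54.2 kg product B

Per-acre balance (a = product A, b = product B):
K₂O: 0.09·a + 0.03·b = 22.1
P₂O₅: 0.085·a + 0.18·b = 29.1
Eliminate b: (row1) − 0.03/0.18·(row2) → 0.0758333·a = 17.25, so a = 227.473.
Then b = (29.1 − 0.085·227.473) / 0.18 = 54.2491.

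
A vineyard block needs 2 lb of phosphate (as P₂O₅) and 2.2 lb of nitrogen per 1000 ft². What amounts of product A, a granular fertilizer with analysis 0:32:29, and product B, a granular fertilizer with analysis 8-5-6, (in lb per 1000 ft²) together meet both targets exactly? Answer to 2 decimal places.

1.95 lb product A, 27.50 lb product B

With a, b = lb per 1000 ft² of product A and product B:
P₂O₅: 0.32·a + 0.05·b = 2
N: 0·a + 0.08·b = 2.2
Solving simultaneously: a = 1.95312, b = 27.5.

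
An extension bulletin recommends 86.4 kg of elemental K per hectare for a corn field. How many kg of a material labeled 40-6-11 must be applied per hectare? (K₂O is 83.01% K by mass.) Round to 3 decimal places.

As K₂O: 86.4 / 0.8301 = 104.084 kg per hectare.
Product per hectare = 104.084 / 11% = 946.2168 kg.

946.217 kg of product per hectare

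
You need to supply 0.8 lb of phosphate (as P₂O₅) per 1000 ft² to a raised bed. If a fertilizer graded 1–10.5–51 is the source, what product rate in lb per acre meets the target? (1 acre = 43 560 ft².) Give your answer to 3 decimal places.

Product per 1000 ft² = 0.8 / 10.5% = 7.61905 lb.
Convert to per acre: 7.61905 × 43.56 = 331.8857 lb.

331.886 lb of product per acre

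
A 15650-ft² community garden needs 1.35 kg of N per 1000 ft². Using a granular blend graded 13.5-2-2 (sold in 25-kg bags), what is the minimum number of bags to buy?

7 bags

Product per 1000 ft² = 1.35 / 13.5% = 10 kg.
Total product = 10 × 15650 / 1000 = 156.5 kg.
Bags = ⌈156.5 / 25⌉ = 7.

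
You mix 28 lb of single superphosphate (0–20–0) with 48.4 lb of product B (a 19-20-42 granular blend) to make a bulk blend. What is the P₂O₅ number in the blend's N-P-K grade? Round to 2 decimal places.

20.00% P₂O₅

Total mass = 28 + 48.4 = 76.4 lb.
P₂O₅ mass = 20%×28 + 20%×48.4 = 15.28 lb.
% P₂O₅ = 15.28 / 76.4 = 20%.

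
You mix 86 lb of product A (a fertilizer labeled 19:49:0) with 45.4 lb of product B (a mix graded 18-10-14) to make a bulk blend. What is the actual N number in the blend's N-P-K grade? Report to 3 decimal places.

Total mass = 86 + 45.4 = 131.4 lb.
N mass = 19%×86 + 18%×45.4 = 24.512 lb.
% N = 24.512 / 131.4 = 18.65449%.

18.654% N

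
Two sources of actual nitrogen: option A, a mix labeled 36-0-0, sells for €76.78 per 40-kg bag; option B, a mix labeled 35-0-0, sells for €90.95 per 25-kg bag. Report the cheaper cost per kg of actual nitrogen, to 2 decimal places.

€5.33 per kg N (option A)

option A: N per bag = 40 × 36% = 14.4 kg; cost = 76.78 / 14.4 = €5.3319/kg N.
option B: N per bag = 25 × 35% = 8.75 kg; cost = 90.95 / 8.75 = €10.3943/kg N.
option A is cheaper.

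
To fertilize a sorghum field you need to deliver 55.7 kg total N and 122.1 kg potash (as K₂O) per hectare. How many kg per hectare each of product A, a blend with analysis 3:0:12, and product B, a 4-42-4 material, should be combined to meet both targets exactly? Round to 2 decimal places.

With a, b = kg per hectare of product A and product B:
N: 0.03·a + 0.04·b = 55.7
K₂O: 0.12·a + 0.04·b = 122.1
Eliminate b: (row1) − 0.04/0.04·(row2) → -0.09·a = -66.4, so a = 737.778.
Then b = (122.1 − 0.12·737.778) / 0.04 = 839.167.

737.78 kg product A, 839.17 kg product B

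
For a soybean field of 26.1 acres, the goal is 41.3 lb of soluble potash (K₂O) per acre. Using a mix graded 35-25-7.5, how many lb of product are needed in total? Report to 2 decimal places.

14372.40 lb

Product per acre = 41.3 / 7.5% = 550.667 lb.
Total product = 550.667 × 26.1 = 14372.4 lb.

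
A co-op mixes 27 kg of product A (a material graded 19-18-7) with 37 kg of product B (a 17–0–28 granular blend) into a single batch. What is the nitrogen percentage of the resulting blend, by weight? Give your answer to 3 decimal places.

17.844% N

Total mass = 27 + 37 = 64 kg.
N mass = 19%×27 + 17%×37 = 11.42 kg.
% N = 11.42 / 64 = 17.8438%.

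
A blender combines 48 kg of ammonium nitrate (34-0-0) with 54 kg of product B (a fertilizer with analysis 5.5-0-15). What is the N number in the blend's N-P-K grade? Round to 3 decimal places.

Total mass = 48 + 54 = 102 kg.
N mass = 34%×48 + 5.5%×54 = 19.29 kg.
% N = 19.29 / 102 = 18.9118%.

18.912% N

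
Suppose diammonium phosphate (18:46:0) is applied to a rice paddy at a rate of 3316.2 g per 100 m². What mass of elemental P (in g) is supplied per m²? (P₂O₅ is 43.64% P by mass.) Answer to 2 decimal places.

P₂O₅ per 100 m² = 3316.2 × 46% = 1525.45 g.
Elemental P = 1525.45 × 0.4364 = 665.707 g per 100 m².
Convert to per m²: 665.707 × 0.01 = 6.65707 g.

6.66 g P per sq m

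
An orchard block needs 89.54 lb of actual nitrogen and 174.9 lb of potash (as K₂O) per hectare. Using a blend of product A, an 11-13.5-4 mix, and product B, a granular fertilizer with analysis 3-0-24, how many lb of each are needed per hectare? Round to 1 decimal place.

644.5 lb product A, 621.3 lb product B

Let a = lb of product A, b = lb of product B (per hectare).
N: 0.11·a + 0.03·b = 89.54
K₂O: 0.04·a + 0.24·b = 174.9
From row1: a = (89.54 − 0.03·b) / 0.11.
Into row2: 0.04·(89.54 − 0.03·b)/0.11 + 0.24·b = 174.9 → b = 621.325, a = 644.548.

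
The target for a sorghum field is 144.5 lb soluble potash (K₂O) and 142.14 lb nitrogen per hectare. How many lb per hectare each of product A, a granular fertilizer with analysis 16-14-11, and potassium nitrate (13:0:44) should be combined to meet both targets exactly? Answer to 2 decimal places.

Let a = lb of product A, b = lb of potassium nitrate (per hectare).
K₂O: 0.11·a + 0.44·b = 144.5
N: 0.16·a + 0.13·b = 142.14
Eliminate b: (row1) − 0.44/0.13·(row2) → -0.431538·a = -336.589, so a = 779.975.
Then b = (142.14 − 0.16·779.975) / 0.13 = 133.415.

779.98 lb product A, 133.42 lb potassium nitrate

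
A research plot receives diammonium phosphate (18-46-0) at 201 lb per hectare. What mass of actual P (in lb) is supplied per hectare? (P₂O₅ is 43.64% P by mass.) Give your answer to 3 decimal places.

P₂O₅ per hectare = 201 × 46% = 92.46 lb.
Elemental P = 92.46 × 0.4364 = 40.3495 lb per hectare.

40.350 lb P per hectare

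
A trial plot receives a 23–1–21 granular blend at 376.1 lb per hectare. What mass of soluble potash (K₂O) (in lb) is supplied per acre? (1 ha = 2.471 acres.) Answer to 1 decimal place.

K₂O per hectare = 376.1 × 21% = 78.981 lb.
Convert to per acre: 78.981 × 0.404694 = 31.9632 lb.

32.0 lb K₂O per acre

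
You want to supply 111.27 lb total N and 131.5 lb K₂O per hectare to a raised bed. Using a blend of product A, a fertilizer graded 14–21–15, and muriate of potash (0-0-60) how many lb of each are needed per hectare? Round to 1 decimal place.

Per-hectare balance (a = product A, b = muriate of potash):
N: 0.14·a + 0·b = 111.27
K₂O: 0.15·a + 0.6·b = 131.5
Solving simultaneously: a = 794.786, b = 20.4702.

794.8 lb product A, 20.5 lb muriate of potash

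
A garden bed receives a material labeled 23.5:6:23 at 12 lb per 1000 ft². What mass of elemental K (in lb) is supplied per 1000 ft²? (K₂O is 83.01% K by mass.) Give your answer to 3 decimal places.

2.291 lb K per thousand sq ft

K₂O per 1000 ft² = 12 × 23% = 2.76 lb.
Elemental K = 2.76 × 0.8301 = 2.29108 lb per 1000 ft².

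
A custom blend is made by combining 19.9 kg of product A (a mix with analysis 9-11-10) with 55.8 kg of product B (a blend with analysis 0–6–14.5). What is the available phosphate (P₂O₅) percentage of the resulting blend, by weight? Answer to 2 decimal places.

Total mass = 19.9 + 55.8 = 75.7 kg.
P₂O₅ mass = 11%×19.9 + 6%×55.8 = 5.537 kg.
% P₂O₅ = 5.537 / 75.7 = 7.3144%.

7.31% P₂O₅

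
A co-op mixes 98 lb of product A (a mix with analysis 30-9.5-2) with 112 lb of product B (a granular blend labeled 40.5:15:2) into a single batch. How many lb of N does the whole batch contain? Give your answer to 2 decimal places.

N mass = 30%×98 + 40.5%×112 = 74.76 lb.

74.76 lb N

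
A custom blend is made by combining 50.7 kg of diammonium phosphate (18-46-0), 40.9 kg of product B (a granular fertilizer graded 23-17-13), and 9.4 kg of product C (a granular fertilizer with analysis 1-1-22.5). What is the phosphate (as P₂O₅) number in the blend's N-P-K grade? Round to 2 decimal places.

30.07% P₂O₅

Total mass = 50.7 + 40.9 + 9.4 = 101 kg.
P₂O₅ mass = 46%×50.7 + 17%×40.9 + 1%×9.4 = 30.369 kg.
% P₂O₅ = 30.369 / 101 = 30.0683%.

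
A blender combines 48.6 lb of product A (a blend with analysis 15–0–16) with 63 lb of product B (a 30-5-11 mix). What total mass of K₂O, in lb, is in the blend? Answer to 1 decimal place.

14.7 lb K₂O

K₂O mass = 16%×48.6 + 11%×63 = 14.706 lb.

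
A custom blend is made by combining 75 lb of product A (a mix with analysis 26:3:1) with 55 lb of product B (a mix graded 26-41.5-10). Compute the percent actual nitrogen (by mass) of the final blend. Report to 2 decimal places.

26.00% N

Total mass = 75 + 55 = 130 lb.
N mass = 26%×75 + 26%×55 = 33.8 lb.
% N = 33.8 / 130 = 26%.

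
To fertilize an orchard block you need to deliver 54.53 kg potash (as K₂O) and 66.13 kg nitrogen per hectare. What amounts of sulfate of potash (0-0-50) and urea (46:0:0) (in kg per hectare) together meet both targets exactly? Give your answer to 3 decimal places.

With a, b = kg per hectare of sulfate of potash and urea:
K₂O: 0.5·a + 0·b = 54.53
N: 0·a + 0.46·b = 66.13
Solving simultaneously: a = 109.06, b = 143.7609.

109.060 kg sulfate of potash, 143.761 kg urea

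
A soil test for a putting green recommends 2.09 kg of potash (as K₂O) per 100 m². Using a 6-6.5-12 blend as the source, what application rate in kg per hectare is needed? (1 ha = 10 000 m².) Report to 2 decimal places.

Product per 100 m² = 2.09 / 12% = 17.4167 kg.
Convert to per hectare: 17.4167 × 100 = 1741.667 kg.

1741.67 kg of product per hectare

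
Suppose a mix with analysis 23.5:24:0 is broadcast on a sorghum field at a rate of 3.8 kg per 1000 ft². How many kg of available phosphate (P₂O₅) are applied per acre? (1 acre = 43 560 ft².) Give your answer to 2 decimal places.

39.73 kg P₂O₅ per acre

P₂O₅ per 1000 ft² = 3.8 × 24% = 0.912 kg.
Convert to per acre: 0.912 × 43.56 = 39.7267 kg.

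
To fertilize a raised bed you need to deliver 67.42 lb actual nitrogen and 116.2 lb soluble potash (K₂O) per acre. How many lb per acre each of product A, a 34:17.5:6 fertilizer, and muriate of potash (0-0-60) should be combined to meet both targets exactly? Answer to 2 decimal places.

198.29 lb product A, 173.84 lb muriate of potash

With a, b = lb per acre of product A and muriate of potash:
N: 0.34·a + 0·b = 67.42
K₂O: 0.06·a + 0.6·b = 116.2
Eliminate a: (row1) − 0.34/0.06·(row2) → -3.4·b = -591.047, so b = 173.837.
Back-substitute: a = (67.42 − 0·173.837) / 0.34 = 198.294.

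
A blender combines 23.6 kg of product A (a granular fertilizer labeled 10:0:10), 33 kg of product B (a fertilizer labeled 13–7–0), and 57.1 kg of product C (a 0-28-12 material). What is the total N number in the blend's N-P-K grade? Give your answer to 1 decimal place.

5.8% N

Total mass = 23.6 + 33 + 57.1 = 113.7 kg.
N mass = 10%×23.6 + 13%×33 + 0%×57.1 = 6.65 kg.
% N = 6.65 / 113.7 = 5.84872%.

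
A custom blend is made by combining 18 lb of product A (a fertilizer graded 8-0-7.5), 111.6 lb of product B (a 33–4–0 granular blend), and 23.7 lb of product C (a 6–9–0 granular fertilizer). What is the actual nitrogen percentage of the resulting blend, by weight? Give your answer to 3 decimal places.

Total mass = 18 + 111.6 + 23.7 = 153.3 lb.
N mass = 8%×18 + 33%×111.6 + 6%×23.7 = 39.69 lb.
% N = 39.69 / 153.3 = 25.8904%.

25.890% N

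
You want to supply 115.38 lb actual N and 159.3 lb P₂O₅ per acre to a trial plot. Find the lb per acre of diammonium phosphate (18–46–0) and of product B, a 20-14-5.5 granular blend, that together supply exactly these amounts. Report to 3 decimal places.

235.132 lb diammonium phosphate, 365.281 lb product B

With a, b = lb per acre of diammonium phosphate and product B:
N: 0.18·a + 0.2·b = 115.38
P₂O₅: 0.46·a + 0.14·b = 159.3
Eliminate a: (row1) − 0.18/0.46·(row2) → 0.145217·b = 53.0452, so b = 365.2814.
Back-substitute: a = (115.38 − 0.2·365.2814) / 0.18 = 235.1317.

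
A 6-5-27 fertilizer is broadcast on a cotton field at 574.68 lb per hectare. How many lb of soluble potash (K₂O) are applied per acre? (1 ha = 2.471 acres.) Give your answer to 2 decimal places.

62.79 lb K₂O per acre

K₂O per hectare = 574.68 × 27% = 155.164 lb.
Convert to per acre: 155.164 × 0.404694 = 62.7938 lb.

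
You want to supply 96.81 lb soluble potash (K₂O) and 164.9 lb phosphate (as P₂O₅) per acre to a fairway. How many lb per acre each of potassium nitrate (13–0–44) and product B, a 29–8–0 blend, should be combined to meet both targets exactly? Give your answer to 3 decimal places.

Let a = lb of potassium nitrate, b = lb of product B (per acre).
K₂O: 0.44·a + 0·b = 96.81
P₂O₅: 0·a + 0.08·b = 164.9
Solving simultaneously: a = 220.0227, b = 2061.25.

220.023 lb potassium nitrate, 2061.250 lb product B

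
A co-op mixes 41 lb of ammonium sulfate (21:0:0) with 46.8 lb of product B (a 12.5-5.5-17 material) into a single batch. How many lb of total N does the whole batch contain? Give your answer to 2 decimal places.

N mass = 21%×41 + 12.5%×46.8 = 14.46 lb.

14.46 lb N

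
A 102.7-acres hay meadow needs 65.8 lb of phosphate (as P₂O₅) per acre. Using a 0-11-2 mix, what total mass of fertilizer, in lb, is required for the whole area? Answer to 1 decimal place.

61433.3 lb

Product per acre = 65.8 / 11% = 598.182 lb.
Total product = 598.182 × 102.7 = 61433.27 lb.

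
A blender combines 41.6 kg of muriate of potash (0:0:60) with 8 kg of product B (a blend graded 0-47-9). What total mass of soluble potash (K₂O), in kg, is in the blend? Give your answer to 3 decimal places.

25.680 kg K₂O

K₂O mass = 60%×41.6 + 9%×8 = 25.68 kg.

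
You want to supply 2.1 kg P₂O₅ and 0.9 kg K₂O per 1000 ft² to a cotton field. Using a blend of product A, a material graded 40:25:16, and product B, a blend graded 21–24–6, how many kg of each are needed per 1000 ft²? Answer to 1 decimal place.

3.8 kg product A, 4.7 kg product B

With a, b = kg per 1000 ft² of product A and product B:
P₂O₅: 0.25·a + 0.24·b = 2.1
K₂O: 0.16·a + 0.06·b = 0.9
From row1: a = (2.1 − 0.24·b) / 0.25.
Into row2: 0.16·(2.1 − 0.24·b)/0.25 + 0.06·b = 0.9 → b = 4.74359, a = 3.84615.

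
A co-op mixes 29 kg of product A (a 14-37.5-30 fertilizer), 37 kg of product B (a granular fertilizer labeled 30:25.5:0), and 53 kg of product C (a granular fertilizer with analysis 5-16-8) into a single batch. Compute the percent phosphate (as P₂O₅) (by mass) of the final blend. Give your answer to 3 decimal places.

24.193% P₂O₅

Total mass = 29 + 37 + 53 = 119 kg.
P₂O₅ mass = 37.5%×29 + 25.5%×37 + 16%×53 = 28.79 kg.
% P₂O₅ = 28.79 / 119 = 24.1933%.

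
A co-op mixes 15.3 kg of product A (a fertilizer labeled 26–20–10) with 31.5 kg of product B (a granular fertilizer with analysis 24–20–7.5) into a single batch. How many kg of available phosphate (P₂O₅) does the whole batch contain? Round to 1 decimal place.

9.4 kg P₂O₅

P₂O₅ mass = 20%×15.3 + 20%×31.5 = 9.36 kg.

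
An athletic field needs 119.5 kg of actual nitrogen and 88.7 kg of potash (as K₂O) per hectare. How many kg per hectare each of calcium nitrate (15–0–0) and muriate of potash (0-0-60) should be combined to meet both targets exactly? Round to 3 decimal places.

Let a = kg of calcium nitrate, b = kg of muriate of potash (per hectare).
N: 0.15·a + 0·b = 119.5
K₂O: 0·a + 0.6·b = 88.7
Solving simultaneously: a = 796.6667, b = 147.8333.

796.667 kg calcium nitrate, 147.833 kg muriate of potash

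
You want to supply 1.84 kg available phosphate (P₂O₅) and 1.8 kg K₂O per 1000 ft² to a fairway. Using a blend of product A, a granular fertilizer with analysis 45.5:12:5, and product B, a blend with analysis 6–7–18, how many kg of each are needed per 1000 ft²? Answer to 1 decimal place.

11.3 kg product A, 6.9 kg product B

Let a = kg of product A, b = kg of product B (per 1000 ft²).
P₂O₅: 0.12·a + 0.07·b = 1.84
K₂O: 0.05·a + 0.18·b = 1.8
From row1: a = (1.84 − 0.07·b) / 0.12.
Into row2: 0.05·(1.84 − 0.07·b)/0.12 + 0.18·b = 1.8 → b = 6.85083, a = 11.337.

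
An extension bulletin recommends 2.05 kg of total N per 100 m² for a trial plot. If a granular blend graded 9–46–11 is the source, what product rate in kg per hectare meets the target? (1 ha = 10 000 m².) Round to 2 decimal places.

Product per 100 m² = 2.05 / 9% = 22.7778 kg.
Convert to per hectare: 22.7778 × 100 = 2277.778 kg.

2277.78 kg of product per hectare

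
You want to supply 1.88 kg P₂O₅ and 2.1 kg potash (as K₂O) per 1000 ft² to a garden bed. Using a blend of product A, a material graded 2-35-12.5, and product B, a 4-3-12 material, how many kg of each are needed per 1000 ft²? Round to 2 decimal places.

With a, b = kg per 1000 ft² of product A and product B:
P₂O₅: 0.35·a + 0.03·b = 1.88
K₂O: 0.125·a + 0.12·b = 2.1
From row1: a = (1.88 − 0.03·b) / 0.35.
Into row2: 0.125·(1.88 − 0.03·b)/0.35 + 0.12·b = 2.1 → b = 13.0719, a = 4.25098.

4.25 kg product A, 13.07 kg product B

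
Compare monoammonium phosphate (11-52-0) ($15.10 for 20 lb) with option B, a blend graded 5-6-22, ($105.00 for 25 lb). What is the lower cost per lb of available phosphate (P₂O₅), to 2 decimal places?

$1.45 per lb P₂O₅ (monoammonium phosphate)

monoammonium phosphate: P₂O₅ per bag = 20 × 52% = 10.4 lb; cost = 15.10 / 10.4 = $1.4519/lb P₂O₅.
option B: P₂O₅ per bag = 25 × 6% = 1.5 lb; cost = 105.00 / 1.5 = $70.0000/lb P₂O₅.
monoammonium phosphate is cheaper.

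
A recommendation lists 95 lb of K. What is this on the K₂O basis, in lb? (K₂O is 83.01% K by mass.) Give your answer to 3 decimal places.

114.444 lb K₂O

K₂O = 95 / 0.8301 = 114.44404 lb.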